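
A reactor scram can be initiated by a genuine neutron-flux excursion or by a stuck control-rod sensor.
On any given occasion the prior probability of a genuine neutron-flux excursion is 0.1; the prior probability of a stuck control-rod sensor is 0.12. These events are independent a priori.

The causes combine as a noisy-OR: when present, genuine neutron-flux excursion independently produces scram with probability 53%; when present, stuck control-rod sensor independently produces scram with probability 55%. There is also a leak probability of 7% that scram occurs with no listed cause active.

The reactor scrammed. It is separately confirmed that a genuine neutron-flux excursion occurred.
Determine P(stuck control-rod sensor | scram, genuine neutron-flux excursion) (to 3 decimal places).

P(stuck control-rod sensor | scram, genuine neutron-flux excursion) ≈ 0.163

Under noisy-OR, P(scram | causes) = 1 − (1−0.07)·∏(1−qᵢ) over the active causes.
P(scram | genuine neutron-flux excursion) = 0.5629×0.88 + 0.803305×0.12 = 0.495352 + 0.096397 = 0.591749
Of this, 0.096397 comes from 0.803305×0.12 (the stuck control-rod sensor=true cases).
Hence the posterior is 0.096397/0.591749 ≈ 0.163.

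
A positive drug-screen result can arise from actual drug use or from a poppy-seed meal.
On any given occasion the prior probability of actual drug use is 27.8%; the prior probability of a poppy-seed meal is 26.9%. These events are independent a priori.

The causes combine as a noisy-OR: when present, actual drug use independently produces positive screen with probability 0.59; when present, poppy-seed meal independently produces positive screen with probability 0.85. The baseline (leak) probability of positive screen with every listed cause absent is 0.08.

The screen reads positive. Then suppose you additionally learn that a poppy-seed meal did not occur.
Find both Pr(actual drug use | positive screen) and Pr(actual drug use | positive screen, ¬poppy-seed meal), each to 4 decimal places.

Under noisy-OR, P(positive screen | causes) = 1 − (1−0.08)·∏(1−qᵢ) over the active causes.
Sum P(positive screen|·) weighted by the priors over the 4 (actual drug use, poppy-seed meal) configurations:
  P(positive screen) = 0.08·0.722·0.731 + 0.862·0.722·0.269 + 0.6228·0.278·0.731 + 0.94342·0.278·0.269
        = 0.042223 + 0.167416 + 0.126564 + 0.070551 = 0.406754
Keeping only the actual drug use-present terms gives 0.197115, so
  P(actual drug use | positive screen) = 0.197115 / 0.406754 ≈ 0.4846

Now also conditioning on poppy-seed meal≠true:
Numerator (weight on configurations with actual drug use): 0.6228×0.278 = 0.173138
Normalizer over all consistent configurations: 0.08×0.722 + 0.6228×0.278 = 0.230898
P(actual drug use | positive screen, ¬poppy-seed meal) = 0.173138/0.230898 ≈ 0.7498

Pr(actual drug use | positive screen) ≈ 0.4846; Pr(actual drug use | positive screen, ¬poppy-seed meal) ≈ 0.7498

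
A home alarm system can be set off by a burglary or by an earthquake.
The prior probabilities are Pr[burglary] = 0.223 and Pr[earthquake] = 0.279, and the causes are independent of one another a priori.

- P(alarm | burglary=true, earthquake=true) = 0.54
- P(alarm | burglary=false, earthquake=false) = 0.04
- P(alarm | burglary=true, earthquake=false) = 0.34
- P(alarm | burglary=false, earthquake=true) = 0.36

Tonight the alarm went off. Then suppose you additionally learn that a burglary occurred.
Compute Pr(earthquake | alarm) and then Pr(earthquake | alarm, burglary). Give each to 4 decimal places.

Pr(earthquake | alarm) ≈ 0.5916; Pr(earthquake | alarm, burglary) ≈ 0.3806

P(alarm) = 0.04×0.777×0.721 + 0.36×0.777×0.279 + 0.34×0.223×0.721 + 0.54×0.223×0.279 = 0.022409 + 0.078042 + 0.054666 + 0.033597 = 0.188714
Of this, 0.111639 comes from 0.078042 + 0.033597 (the earthquake=true cases).
So P(earthquake | alarm) = 0.111639/0.188714 ≈ 0.5916.

Now also conditioning on burglary=true:
Enumerate both values of earthquake and weight by the priors:
  P(alarm | burglary) = 0.34*0.721 + 0.54*0.279
        = 0.245140 + 0.150660 = 0.395800
Configurations with earthquake contribute 0.150660, so
  P(earthquake | alarm, burglary) = 0.150660 / 0.395800 ≈ 0.3806
Conditioning on burglary lowers the posterior on earthquake: the classic explaining-away effect in a common-effect structure.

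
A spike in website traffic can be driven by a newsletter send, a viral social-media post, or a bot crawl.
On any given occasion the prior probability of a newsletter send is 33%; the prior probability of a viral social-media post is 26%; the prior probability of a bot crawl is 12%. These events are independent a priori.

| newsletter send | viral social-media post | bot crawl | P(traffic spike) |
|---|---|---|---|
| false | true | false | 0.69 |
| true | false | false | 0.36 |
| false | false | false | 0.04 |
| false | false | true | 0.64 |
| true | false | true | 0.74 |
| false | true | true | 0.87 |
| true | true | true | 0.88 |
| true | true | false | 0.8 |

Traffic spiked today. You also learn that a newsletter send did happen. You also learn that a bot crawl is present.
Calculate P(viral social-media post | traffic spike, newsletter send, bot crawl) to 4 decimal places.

P(viral social-media post | traffic spike, newsletter send, bot crawl) ≈ 0.2947

P(traffic spike | newsletter send, bot crawl) = 0.74·0.74 + 0.88·0.26 = 0.547600 + 0.228800 = 0.776400
Of this, 0.228800 comes from 0.88·0.26 (the viral social-media post=true cases).
So P(viral social-media post | traffic spike, newsletter send, bot crawl) = 0.228800/0.776400 ≈ 0.2947.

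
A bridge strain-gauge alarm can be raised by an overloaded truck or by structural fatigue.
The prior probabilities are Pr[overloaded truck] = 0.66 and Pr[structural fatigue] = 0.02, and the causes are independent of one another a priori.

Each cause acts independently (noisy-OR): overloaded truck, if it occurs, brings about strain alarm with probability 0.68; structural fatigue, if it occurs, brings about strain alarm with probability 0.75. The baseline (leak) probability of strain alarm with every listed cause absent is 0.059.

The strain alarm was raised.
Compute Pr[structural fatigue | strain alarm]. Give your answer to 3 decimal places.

Pr[structural fatigue | strain alarm] ≈ 0.036

Under noisy-OR, P(strain alarm | causes) = 1 − (1−0.059)·∏(1−qᵢ) over the active causes.
P(strain alarm) = 0.059·0.34·0.98 + 0.76475·0.34·0.02 + 0.69888·0.66·0.98 + 0.92472·0.66·0.02 = 0.019659 + 0.005200 + 0.452036 + 0.012206 = 0.489101
Restricting to configurations with structural fatigue present: 0.005200 + 0.012206 = 0.017406.
So P(structural fatigue | strain alarm) = 0.017406/0.489101 ≈ 0.036.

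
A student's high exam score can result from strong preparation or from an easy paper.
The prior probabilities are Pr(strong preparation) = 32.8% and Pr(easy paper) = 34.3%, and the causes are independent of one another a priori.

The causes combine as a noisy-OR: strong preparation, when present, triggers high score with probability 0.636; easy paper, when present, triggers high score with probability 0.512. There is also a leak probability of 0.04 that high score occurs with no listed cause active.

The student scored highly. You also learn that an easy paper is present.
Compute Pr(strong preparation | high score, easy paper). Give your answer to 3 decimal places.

Pr(strong preparation | high score, easy paper) ≈ 0.432

Under noisy-OR, P(high score | causes) = 1 − (1−0.04)·∏(1−qᵢ) over the active causes.
P(high score | easy paper) = 0.53152·0.672 + 0.829473·0.328 = 0.357181 + 0.272067 = 0.629248
Restricting to configurations with strong preparation present: 0.829473·0.328 = 0.272067.
P(strong preparation | high score, easy paper) = 0.272067 / 0.629248 ≈ 0.432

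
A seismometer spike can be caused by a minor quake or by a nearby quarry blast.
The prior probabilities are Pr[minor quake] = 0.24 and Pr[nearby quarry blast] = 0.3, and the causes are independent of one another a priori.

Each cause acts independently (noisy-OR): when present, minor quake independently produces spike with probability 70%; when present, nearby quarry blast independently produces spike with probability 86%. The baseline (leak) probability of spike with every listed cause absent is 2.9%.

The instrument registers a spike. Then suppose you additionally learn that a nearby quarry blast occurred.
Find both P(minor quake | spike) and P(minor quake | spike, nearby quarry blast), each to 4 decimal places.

P(minor quake | spike) ≈ 0.4697; P(minor quake | spike, nearby quarry blast) ≈ 0.2596

Under noisy-OR, P(spike | causes) = 1 − (1−0.029)·∏(1−qᵢ) over the active causes.
P(spike) = 0.029×0.76×0.7 + 0.86406×0.76×0.3 + 0.7087×0.24×0.7 + 0.959218×0.24×0.3 = 0.015428 + 0.197006 + 0.119062 + 0.069064 = 0.400560
Restricting to configurations with minor quake present: 0.119062 + 0.069064 = 0.188126.
P(minor quake | spike) = 0.188126 / 0.400560 ≈ 0.4697

Now condition on the additional information:
By total probability over both values of minor quake:
  P(spike | nearby quarry blast) = 0.86406×0.76 + 0.959218×0.24
        = 0.656686 + 0.230212 = 0.886898
The terms with minor quake present sum to 0.230212, so
  P(minor quake | spike, nearby quarry blast) = 0.230212 / 0.886898 ≈ 0.2596
Conditioning on nearby quarry blast lowers the posterior on minor quake: the classic explaining-away effect in a common-effect structure.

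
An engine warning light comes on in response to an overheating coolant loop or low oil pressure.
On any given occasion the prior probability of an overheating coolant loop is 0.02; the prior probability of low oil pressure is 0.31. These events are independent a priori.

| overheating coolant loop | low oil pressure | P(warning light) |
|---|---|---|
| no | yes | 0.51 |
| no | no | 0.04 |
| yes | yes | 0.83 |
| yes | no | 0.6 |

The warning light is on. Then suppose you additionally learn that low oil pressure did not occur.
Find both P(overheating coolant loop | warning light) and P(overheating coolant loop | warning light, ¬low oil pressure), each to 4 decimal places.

P(overheating coolant loop | warning light) ≈ 0.0687; P(overheating coolant loop | warning light, ¬low oil pressure) ≈ 0.2344

P(warning light) = 0.04×0.98×0.69 + 0.51×0.98×0.31 + 0.6×0.02×0.69 + 0.83×0.02×0.31 = 0.027048 + 0.154938 + 0.008280 + 0.005146 = 0.195412
Restricting to configurations with overheating coolant loop present: 0.008280 + 0.005146 = 0.013426.
Hence the posterior is 0.013426/0.195412 ≈ 0.0687.

Now condition on the additional information:
P(warning light | ¬low oil pressure) = 0.04×0.98 + 0.6×0.02 = 0.039200 + 0.012000 = 0.051200
Restricting to configurations with overheating coolant loop present: 0.6×0.02 = 0.012000.
So P(overheating coolant loop | warning light, ¬low oil pressure) = 0.012000/0.051200 ≈ 0.2344.
With low oil pressure excluded, overheating coolant loop must carry more of the explanatory weight for the warning light.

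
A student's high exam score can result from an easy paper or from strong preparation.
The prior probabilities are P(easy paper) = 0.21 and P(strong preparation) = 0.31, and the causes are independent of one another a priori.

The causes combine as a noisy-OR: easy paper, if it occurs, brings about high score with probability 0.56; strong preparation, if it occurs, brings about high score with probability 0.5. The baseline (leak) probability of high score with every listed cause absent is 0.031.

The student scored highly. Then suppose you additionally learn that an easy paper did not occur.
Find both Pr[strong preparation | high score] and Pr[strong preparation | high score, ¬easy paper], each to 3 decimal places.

Pr[strong preparation | high score] ≈ 0.640; Pr[strong preparation | high score, ¬easy paper] ≈ 0.882

Under noisy-OR, P(high score | causes) = 1 − (1−0.031)·∏(1−qᵢ) over the active causes.
Sum P(high score|·) weighted by the priors over the 4 (easy paper, strong preparation) configurations:
  P(high score) = 0.031*0.79*0.69 + 0.5155*0.79*0.31 + 0.57364*0.21*0.69 + 0.78682*0.21*0.31
        = 0.016898 + 0.126246 + 0.083120 + 0.051222 = 0.277486
Configurations with strong preparation contribute 0.177468, so
  P(strong preparation | high score) = 0.177468 / 0.277486 ≈ 0.640

Now condition on the additional information:
Sum P(high score|·) weighted by the priors over both values of strong preparation:
  P(high score | ¬easy paper) = 0.031·0.69 + 0.5155·0.31
        = 0.021390 + 0.159805 = 0.181195
The terms with strong preparation present sum to 0.159805, so
  P(strong preparation | high score, ¬easy paper) = 0.159805 / 0.181195 ≈ 0.882
With easy paper excluded, strong preparation must carry more of the explanatory weight for the high score.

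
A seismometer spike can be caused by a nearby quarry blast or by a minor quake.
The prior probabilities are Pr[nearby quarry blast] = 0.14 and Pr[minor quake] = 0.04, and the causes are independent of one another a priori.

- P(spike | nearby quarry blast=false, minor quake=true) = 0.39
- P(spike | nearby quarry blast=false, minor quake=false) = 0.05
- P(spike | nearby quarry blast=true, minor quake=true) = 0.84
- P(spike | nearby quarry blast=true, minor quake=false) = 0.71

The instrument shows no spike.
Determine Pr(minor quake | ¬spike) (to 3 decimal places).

Numerator (weight on configurations with minor quake): 0.020984 + 0.000896 = 0.021880
The normalizing constant is 0.95*0.86*0.96 + 0.61*0.86*0.04 + 0.29*0.14*0.96 + 0.16*0.14*0.04 = 0.845176
P(minor quake | ¬spike) = 0.021880/0.845176 ≈ 0.026

Pr(minor quake | ¬spike) ≈ 0.026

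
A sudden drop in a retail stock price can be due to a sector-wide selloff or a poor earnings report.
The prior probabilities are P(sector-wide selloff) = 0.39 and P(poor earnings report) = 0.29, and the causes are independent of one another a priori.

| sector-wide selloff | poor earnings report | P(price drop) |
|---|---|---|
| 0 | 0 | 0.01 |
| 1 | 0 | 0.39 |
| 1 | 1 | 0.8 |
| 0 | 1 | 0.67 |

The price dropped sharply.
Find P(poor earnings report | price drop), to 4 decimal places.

Sum P(price drop|·) weighted by the priors over the 4 (sector-wide selloff, poor earnings report) configurations:
  P(price drop) = 0.01×0.61×0.71 + 0.67×0.61×0.29 + 0.39×0.39×0.71 + 0.8×0.39×0.29
        = 0.004331 + 0.118523 + 0.107991 + 0.090480 = 0.321325
The terms with poor earnings report present sum to 0.209003, so
  P(poor earnings report | price drop) = 0.209003 / 0.321325 ≈ 0.6504

P(poor earnings report | price drop) ≈ 0.6504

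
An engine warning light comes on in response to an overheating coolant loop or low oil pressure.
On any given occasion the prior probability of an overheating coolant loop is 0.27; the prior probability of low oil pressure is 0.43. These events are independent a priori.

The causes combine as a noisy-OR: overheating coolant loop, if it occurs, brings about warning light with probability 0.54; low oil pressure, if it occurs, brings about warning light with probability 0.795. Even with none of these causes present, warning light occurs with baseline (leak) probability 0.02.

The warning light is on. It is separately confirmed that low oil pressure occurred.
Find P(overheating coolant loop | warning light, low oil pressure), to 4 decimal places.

P(overheating coolant loop | warning light, low oil pressure) ≈ 0.2958

Under noisy-OR, P(warning light | causes) = 1 − (1−0.02)·∏(1−qᵢ) over the active causes.
Enumerate both values of overheating coolant loop and weight by the priors:
  P(warning light | low oil pressure) = 0.7991×0.73 + 0.907586×0.27
        = 0.583343 + 0.245048 = 0.828391
The terms with overheating coolant loop present sum to 0.245048, so
  P(overheating coolant loop | warning light, low oil pressure) = 0.245048 / 0.828391 ≈ 0.2958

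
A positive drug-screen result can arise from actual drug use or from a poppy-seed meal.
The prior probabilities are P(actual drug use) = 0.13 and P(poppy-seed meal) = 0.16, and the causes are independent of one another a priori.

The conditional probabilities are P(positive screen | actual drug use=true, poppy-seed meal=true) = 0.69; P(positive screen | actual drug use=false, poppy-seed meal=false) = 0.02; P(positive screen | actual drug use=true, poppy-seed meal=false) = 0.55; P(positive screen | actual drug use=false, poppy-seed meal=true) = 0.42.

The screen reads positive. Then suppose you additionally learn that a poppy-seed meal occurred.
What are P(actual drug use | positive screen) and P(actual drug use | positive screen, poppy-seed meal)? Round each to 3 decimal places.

P(actual drug use | positive screen) ≈ 0.505; P(actual drug use | positive screen, poppy-seed meal) ≈ 0.197

P(positive screen) = 0.02*0.87*0.84 + 0.42*0.87*0.16 + 0.55*0.13*0.84 + 0.69*0.13*0.16 = 0.014616 + 0.058464 + 0.060060 + 0.014352 = 0.147492
Restricting to configurations with actual drug use present: 0.060060 + 0.014352 = 0.074412.
Hence the posterior is 0.074412/0.147492 ≈ 0.505.

Now also conditioning on poppy-seed meal=true:
By total probability over both values of actual drug use:
  P(positive screen | poppy-seed meal) = 0.42×0.87 + 0.69×0.13
        = 0.365400 + 0.089700 = 0.455100
Keeping only the actual drug use-present terms gives 0.089700, so
  P(actual drug use | positive screen, poppy-seed meal) = 0.089700 / 0.455100 ≈ 0.197
The drop from 0.505 to 0.197 is the explaining-away (discounting) effect.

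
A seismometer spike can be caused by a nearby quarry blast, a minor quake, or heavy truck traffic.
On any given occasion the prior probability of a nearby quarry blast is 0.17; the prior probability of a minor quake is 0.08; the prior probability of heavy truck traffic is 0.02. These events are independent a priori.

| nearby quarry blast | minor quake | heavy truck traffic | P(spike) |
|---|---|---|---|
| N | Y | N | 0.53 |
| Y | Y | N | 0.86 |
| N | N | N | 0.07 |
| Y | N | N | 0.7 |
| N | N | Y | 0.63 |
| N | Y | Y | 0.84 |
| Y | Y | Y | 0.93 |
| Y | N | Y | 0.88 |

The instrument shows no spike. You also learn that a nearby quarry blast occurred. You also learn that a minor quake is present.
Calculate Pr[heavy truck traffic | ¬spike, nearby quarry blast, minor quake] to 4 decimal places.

Pr[heavy truck traffic | ¬spike, nearby quarry blast, minor quake] ≈ 0.0101

Enumerate both values of heavy truck traffic and weight by the priors:
  P(¬spike | nearby quarry blast, minor quake) = 0.14×0.98 + 0.07×0.02
        = 0.137200 + 0.001400 = 0.138600
Configurations with heavy truck traffic contribute 0.001400, so
  P(heavy truck traffic | ¬spike, nearby quarry blast, minor quake) = 0.001400 / 0.138600 ≈ 0.0101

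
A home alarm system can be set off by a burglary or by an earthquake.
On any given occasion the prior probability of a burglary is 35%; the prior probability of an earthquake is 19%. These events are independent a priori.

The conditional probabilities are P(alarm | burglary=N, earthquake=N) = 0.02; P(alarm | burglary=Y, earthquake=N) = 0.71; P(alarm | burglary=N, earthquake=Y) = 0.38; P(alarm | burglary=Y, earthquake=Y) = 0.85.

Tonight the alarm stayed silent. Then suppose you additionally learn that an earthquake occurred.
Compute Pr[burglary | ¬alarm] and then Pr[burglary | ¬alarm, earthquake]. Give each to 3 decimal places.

Pr[burglary | ¬alarm] ≈ 0.135; Pr[burglary | ¬alarm, earthquake] ≈ 0.115

Enumerate the 4 (burglary, earthquake) configurations and weight by the priors:
  P(¬alarm) = 0.98*0.65*0.81 + 0.62*0.65*0.19 + 0.29*0.35*0.81 + 0.15*0.35*0.19
        = 0.515970 + 0.076570 + 0.082215 + 0.009975 = 0.684730
The terms with burglary present sum to 0.092190, so
  P(burglary | ¬alarm) = 0.092190 / 0.684730 ≈ 0.135

With the extra evidence:
Numerator (weight on configurations with burglary): 0.15*0.35 = 0.052500
The normalizing constant is 0.62*0.65 + 0.15*0.35 = 0.455500
Posterior = 0.052500 / 0.455500 ≈ 0.115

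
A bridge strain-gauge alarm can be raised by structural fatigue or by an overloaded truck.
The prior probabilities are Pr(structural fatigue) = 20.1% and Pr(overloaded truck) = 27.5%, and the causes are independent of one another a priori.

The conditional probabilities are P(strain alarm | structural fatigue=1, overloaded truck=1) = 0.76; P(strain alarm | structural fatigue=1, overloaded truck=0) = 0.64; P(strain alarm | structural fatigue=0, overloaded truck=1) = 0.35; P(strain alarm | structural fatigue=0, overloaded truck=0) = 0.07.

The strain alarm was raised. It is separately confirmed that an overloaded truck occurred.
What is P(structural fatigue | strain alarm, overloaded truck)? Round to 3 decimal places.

P(structural fatigue | strain alarm, overloaded truck) ≈ 0.353

P(strain alarm | overloaded truck) = 0.35·0.799 + 0.76·0.201 = 0.279650 + 0.152760 = 0.432410
Restricting to configurations with structural fatigue present: 0.76·0.201 = 0.152760.
So P(structural fatigue | strain alarm, overloaded truck) = 0.152760/0.432410 ≈ 0.353.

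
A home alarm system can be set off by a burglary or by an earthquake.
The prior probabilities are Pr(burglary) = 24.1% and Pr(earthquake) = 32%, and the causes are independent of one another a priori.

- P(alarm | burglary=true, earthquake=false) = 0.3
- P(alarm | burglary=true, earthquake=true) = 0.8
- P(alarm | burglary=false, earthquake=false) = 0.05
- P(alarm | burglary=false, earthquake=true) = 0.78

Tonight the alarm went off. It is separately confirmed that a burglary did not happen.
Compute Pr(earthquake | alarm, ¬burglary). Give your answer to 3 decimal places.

Pr(earthquake | alarm, ¬burglary) ≈ 0.880

Sum P(alarm|·) weighted by the priors over both values of earthquake:
  P(alarm | ¬burglary) = 0.05·0.68 + 0.78·0.32
        = 0.034000 + 0.249600 = 0.283600
Configurations with earthquake contribute 0.249600, so
  P(earthquake | alarm, ¬burglary) = 0.249600 / 0.283600 ≈ 0.880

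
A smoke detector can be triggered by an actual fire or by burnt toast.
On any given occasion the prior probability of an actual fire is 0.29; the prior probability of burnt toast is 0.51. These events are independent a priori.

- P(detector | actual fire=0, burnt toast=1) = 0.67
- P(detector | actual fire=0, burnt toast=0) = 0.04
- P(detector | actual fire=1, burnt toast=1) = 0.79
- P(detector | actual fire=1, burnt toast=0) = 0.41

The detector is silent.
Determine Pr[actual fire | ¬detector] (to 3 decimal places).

Numerator (weight on configurations with actual fire): 0.083839 + 0.031059 = 0.114898
The normalizing constant is 0.96×0.71×0.49 + 0.33×0.71×0.51 + 0.59×0.29×0.49 + 0.21×0.29×0.51 = 0.568375
P(actual fire | ¬detector) = 0.114898/0.568375 ≈ 0.202

Pr[actual fire | ¬detector] ≈ 0.202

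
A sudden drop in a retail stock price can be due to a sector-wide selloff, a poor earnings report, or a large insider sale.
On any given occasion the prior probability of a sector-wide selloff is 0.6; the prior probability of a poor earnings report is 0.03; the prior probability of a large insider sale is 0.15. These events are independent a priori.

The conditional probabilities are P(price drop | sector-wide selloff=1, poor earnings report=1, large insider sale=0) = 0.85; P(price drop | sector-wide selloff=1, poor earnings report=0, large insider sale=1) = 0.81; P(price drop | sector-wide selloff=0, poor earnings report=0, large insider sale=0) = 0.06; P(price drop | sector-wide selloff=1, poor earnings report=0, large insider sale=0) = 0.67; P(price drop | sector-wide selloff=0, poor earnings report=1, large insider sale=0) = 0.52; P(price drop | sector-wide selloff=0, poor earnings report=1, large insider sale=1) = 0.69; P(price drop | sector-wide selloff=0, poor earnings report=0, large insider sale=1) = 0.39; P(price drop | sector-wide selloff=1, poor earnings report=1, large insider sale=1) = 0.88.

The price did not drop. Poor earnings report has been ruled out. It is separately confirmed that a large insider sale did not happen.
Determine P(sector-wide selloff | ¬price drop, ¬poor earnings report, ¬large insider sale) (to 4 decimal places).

Weight on sector-wide selloff=true, given the evidence: 0.33*0.6 = 0.198000
The normalizing constant is 0.94*0.4 + 0.33*0.6 = 0.574000
Posterior = 0.198000 / 0.574000 ≈ 0.3449

P(sector-wide selloff | ¬price drop, ¬poor earnings report, ¬large insider sale) ≈ 0.3449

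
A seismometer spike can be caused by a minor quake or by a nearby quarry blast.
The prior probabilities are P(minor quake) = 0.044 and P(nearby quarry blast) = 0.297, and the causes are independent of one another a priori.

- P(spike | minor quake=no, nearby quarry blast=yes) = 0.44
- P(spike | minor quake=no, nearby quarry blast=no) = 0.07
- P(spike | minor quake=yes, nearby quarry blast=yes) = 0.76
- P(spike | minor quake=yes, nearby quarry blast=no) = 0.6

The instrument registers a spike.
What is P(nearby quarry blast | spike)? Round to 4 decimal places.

P(nearby quarry blast | spike) ≈ 0.6727

Numerator (weight on configurations with nearby quarry blast): 0.124930 + 0.009932 = 0.134862
The normalizing constant is 0.07×0.956×0.703 + 0.44×0.956×0.297 + 0.6×0.044×0.703 + 0.76×0.044×0.297 = 0.200466
Posterior = 0.134862 / 0.200466 ≈ 0.6727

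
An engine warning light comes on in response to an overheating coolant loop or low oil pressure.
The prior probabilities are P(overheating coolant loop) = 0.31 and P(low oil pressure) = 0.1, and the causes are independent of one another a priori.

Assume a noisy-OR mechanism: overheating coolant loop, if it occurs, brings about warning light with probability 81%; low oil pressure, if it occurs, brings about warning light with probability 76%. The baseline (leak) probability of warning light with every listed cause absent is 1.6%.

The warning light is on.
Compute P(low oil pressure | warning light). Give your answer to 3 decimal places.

P(low oil pressure | warning light) ≈ 0.258

Under noisy-OR, P(warning light | causes) = 1 − (1−0.016)·∏(1−qᵢ) over the active causes.
P(warning light) = 0.016*0.69*0.9 + 0.76384*0.69*0.1 + 0.81304*0.31*0.9 + 0.95513*0.31*0.1 = 0.009936 + 0.052705 + 0.226838 + 0.029609 = 0.319088
Restricting to configurations with low oil pressure present: 0.052705 + 0.029609 = 0.082314.
P(low oil pressure | warning light) = 0.082314 / 0.319088 ≈ 0.258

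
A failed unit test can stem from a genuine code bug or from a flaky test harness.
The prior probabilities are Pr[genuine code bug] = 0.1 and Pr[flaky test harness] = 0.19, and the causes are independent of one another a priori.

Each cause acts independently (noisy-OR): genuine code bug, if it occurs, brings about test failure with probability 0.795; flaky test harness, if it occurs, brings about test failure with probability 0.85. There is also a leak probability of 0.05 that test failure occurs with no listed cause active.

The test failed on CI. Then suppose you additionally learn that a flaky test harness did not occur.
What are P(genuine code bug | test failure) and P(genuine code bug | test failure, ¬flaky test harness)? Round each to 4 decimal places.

P(genuine code bug | test failure) ≈ 0.3137; P(genuine code bug | test failure, ¬flaky test harness) ≈ 0.6415

Under noisy-OR, P(test failure | causes) = 1 − (1−0.05)·∏(1−qᵢ) over the active causes.
Weight on genuine code bug=true, given the evidence: 0.065225 + 0.018445 = 0.083670
Denominator P(test failure): 0.05·0.9·0.81 + 0.8575·0.9·0.19 + 0.80525·0.1·0.81 + 0.970788·0.1·0.19 = 0.266752
P(genuine code bug | test failure) = 0.083670/0.266752 ≈ 0.3137

Now condition on the additional information:
By total probability over both values of genuine code bug:
  P(test failure | ¬flaky test harness) = 0.05*0.9 + 0.80525*0.1
        = 0.045000 + 0.080525 = 0.125525
The terms with genuine code bug present sum to 0.080525, so
  P(genuine code bug | test failure, ¬flaky test harness) = 0.080525 / 0.125525 ≈ 0.6415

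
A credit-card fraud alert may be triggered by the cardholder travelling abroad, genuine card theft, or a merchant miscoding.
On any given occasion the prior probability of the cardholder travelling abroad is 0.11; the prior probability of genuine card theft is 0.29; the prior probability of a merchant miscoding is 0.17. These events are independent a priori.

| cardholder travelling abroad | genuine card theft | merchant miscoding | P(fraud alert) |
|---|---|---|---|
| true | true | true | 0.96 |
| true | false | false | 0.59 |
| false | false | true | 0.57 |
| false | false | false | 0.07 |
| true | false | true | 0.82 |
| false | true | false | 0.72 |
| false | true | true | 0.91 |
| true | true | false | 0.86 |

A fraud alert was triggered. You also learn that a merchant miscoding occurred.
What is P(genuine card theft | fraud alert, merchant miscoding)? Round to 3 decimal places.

Sum P(fraud alert|·) weighted by the priors over the 4 (cardholder travelling abroad, genuine card theft) configurations:
  P(fraud alert | merchant miscoding) = 0.57×0.89×0.71 + 0.91×0.89×0.29 + 0.82×0.11×0.71 + 0.96×0.11×0.29
        = 0.360183 + 0.234871 + 0.064042 + 0.030624 = 0.689720
Keeping only the genuine card theft-present terms gives 0.265495, so
  P(genuine card theft | fraud alert, merchant miscoding) = 0.265495 / 0.689720 ≈ 0.385

P(genuine card theft | fraud alert, merchant miscoding) ≈ 0.385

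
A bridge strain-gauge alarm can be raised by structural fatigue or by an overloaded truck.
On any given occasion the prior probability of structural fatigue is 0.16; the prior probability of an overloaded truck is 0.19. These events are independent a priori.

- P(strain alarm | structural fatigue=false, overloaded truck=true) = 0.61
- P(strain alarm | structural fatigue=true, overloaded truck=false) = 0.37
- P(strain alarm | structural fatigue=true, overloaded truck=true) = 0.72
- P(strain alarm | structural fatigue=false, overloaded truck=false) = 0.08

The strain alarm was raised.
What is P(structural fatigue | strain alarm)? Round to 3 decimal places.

P(strain alarm) = 0.08·0.84·0.81 + 0.61·0.84·0.19 + 0.37·0.16·0.81 + 0.72·0.16·0.19 = 0.054432 + 0.097356 + 0.047952 + 0.021888 = 0.221628
Restricting to configurations with structural fatigue present: 0.047952 + 0.021888 = 0.069840.
So P(structural fatigue | strain alarm) = 0.069840/0.221628 ≈ 0.315.

P(structural fatigue | strain alarm) ≈ 0.315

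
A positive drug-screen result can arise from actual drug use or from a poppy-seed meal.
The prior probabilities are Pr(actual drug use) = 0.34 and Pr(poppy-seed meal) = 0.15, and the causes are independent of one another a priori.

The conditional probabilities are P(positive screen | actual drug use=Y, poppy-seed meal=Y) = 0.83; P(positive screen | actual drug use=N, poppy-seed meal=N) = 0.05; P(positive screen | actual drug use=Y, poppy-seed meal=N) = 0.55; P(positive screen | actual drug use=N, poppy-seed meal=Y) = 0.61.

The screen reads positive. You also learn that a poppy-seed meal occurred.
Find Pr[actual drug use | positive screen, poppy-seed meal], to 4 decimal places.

By total probability over both values of actual drug use:
  P(positive screen | poppy-seed meal) = 0.61·0.66 + 0.83·0.34
        = 0.402600 + 0.282200 = 0.684800
Keeping only the actual drug use-present terms gives 0.282200, so
  P(actual drug use | positive screen, poppy-seed meal) = 0.282200 / 0.684800 ≈ 0.4121

Pr[actual drug use | positive screen, poppy-seed meal] ≈ 0.4121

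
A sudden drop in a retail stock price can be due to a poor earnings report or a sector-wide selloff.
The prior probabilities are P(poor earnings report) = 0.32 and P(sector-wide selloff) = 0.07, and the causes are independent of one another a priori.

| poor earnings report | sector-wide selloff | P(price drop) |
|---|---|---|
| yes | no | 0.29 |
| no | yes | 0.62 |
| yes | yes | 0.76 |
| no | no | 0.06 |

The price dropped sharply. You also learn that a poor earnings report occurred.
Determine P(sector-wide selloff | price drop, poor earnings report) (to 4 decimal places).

P(sector-wide selloff | price drop, poor earnings report) ≈ 0.1648

Numerator (weight on configurations with sector-wide selloff): 0.76·0.07 = 0.053200
The normalizing constant is 0.29·0.93 + 0.76·0.07 = 0.322900
Posterior = 0.053200 / 0.322900 ≈ 0.1648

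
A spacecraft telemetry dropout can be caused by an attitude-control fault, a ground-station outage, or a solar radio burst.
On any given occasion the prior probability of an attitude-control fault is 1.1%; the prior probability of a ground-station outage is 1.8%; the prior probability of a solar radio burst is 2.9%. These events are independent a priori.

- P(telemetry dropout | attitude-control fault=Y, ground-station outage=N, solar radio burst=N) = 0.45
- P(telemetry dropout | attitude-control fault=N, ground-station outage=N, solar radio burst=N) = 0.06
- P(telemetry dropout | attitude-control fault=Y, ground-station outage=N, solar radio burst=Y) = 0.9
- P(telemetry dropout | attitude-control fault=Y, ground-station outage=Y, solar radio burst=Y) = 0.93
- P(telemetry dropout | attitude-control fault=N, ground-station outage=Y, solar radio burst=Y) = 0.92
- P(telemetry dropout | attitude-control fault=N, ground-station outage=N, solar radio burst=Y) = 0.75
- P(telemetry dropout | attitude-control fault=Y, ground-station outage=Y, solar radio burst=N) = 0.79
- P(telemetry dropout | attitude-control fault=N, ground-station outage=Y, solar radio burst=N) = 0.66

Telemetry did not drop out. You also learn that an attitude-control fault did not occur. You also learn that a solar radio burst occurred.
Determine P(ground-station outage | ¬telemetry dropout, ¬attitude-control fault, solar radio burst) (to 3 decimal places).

P(ground-station outage | ¬telemetry dropout, ¬attitude-control fault, solar radio burst) ≈ 0.006

For the numerator, keep only ground-station outage=true terms: 0.08*0.018 = 0.001440
The normalizing constant is 0.25*0.982 + 0.08*0.018 = 0.246940
Posterior = 0.001440 / 0.246940 ≈ 0.006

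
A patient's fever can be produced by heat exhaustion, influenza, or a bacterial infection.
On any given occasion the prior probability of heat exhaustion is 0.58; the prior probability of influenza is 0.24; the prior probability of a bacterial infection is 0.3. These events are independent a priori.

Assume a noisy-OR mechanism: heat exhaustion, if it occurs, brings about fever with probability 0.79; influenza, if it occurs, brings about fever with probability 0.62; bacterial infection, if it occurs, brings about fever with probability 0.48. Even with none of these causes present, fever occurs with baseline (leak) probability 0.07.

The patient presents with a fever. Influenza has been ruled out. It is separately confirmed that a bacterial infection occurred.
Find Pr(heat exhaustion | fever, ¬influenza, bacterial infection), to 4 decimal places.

Pr(heat exhaustion | fever, ¬influenza, bacterial infection) ≈ 0.7061

Under noisy-OR, P(fever | causes) = 1 − (1−0.07)·∏(1−qᵢ) over the active causes.
Enumerate both values of heat exhaustion and weight by the priors:
  P(fever | ¬influenza, bacterial infection) = 0.5164×0.42 + 0.898444×0.58
        = 0.216888 + 0.521098 = 0.737986
The terms with heat exhaustion present sum to 0.521098, so
  P(heat exhaustion | fever, ¬influenza, bacterial infection) = 0.521098 / 0.737986 ≈ 0.7061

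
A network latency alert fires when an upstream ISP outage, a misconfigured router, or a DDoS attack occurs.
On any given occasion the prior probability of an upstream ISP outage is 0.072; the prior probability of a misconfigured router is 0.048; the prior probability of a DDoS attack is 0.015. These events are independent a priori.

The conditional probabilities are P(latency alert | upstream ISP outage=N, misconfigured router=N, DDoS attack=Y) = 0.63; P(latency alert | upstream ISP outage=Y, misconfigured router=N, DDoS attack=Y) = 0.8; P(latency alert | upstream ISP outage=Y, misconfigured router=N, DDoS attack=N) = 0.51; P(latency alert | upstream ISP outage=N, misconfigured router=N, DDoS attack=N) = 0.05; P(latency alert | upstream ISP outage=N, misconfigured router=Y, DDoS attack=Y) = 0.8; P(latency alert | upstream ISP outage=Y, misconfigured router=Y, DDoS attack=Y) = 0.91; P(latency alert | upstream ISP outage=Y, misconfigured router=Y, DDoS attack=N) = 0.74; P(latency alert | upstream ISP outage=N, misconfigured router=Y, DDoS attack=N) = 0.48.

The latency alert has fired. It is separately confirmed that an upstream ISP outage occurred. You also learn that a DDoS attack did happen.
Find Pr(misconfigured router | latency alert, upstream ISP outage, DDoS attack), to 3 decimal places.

P(latency alert | upstream ISP outage, DDoS attack) = 0.8×0.952 + 0.91×0.048 = 0.761600 + 0.043680 = 0.805280
Restricting to configurations with misconfigured router present: 0.91×0.048 = 0.043680.
P(misconfigured router | latency alert, upstream ISP outage, DDoS attack) = 0.043680 / 0.805280 ≈ 0.054

Pr(misconfigured router | latency alert, upstream ISP outage, DDoS attack) ≈ 0.054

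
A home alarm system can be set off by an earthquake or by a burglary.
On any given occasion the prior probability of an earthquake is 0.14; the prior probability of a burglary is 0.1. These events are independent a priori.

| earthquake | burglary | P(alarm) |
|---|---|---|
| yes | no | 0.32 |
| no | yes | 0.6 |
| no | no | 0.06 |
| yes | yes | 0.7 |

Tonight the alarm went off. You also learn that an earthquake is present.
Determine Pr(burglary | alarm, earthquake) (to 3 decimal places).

Pr(burglary | alarm, earthquake) ≈ 0.196

P(alarm | earthquake) = 0.32×0.9 + 0.7×0.1 = 0.288000 + 0.070000 = 0.358000
The burglary-present share is 0.7×0.1 = 0.070000.
P(burglary | alarm, earthquake) = 0.070000 / 0.358000 ≈ 0.196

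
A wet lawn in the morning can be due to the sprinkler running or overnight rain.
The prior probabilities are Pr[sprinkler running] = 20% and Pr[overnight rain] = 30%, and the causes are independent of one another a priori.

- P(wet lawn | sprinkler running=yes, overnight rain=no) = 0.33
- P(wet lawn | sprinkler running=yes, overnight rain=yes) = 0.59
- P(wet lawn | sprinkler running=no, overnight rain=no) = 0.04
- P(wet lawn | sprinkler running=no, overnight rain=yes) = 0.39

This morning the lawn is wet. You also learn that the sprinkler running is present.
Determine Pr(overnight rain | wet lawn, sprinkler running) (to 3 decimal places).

Pr(overnight rain | wet lawn, sprinkler running) ≈ 0.434

By total probability over both values of overnight rain:
  P(wet lawn | sprinkler running) = 0.33·0.7 + 0.59·0.3
        = 0.231000 + 0.177000 = 0.408000
Keeping only the overnight rain-present terms gives 0.177000, so
  P(overnight rain | wet lawn, sprinkler running) = 0.177000 / 0.408000 ≈ 0.434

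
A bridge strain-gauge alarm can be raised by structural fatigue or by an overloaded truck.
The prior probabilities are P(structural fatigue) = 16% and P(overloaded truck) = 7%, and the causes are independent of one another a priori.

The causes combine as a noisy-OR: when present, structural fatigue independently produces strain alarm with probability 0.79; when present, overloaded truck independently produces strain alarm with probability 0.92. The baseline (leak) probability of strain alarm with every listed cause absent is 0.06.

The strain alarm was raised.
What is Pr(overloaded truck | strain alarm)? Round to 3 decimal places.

Pr(overloaded truck | strain alarm) ≈ 0.282

Under noisy-OR, P(strain alarm | causes) = 1 − (1−0.06)·∏(1−qᵢ) over the active causes.
For the numerator, keep only overloaded truck=true terms: 0.054378 + 0.011023 = 0.065401
Denominator P(strain alarm): 0.06*0.84*0.93 + 0.9248*0.84*0.07 + 0.8026*0.16*0.93 + 0.984208*0.16*0.07 = 0.231700
Posterior = 0.065401 / 0.231700 ≈ 0.282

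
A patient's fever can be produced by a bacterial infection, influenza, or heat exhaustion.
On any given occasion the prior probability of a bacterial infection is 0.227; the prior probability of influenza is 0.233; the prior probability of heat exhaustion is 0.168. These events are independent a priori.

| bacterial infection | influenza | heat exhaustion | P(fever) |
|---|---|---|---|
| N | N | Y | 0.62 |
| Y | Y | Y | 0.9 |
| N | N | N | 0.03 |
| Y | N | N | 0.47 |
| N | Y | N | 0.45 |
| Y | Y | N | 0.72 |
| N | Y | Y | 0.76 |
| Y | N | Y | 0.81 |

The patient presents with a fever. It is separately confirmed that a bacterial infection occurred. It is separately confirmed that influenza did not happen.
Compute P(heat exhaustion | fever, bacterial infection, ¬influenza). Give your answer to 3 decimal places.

P(heat exhaustion | fever, bacterial infection, ¬influenza) ≈ 0.258

Weight on heat exhaustion=true, given the evidence: 0.81·0.168 = 0.136080
The normalizing constant is 0.47·0.832 + 0.81·0.168 = 0.527120
P(heat exhaustion | fever, bacterial infection, ¬influenza) = 0.136080/0.527120 ≈ 0.258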